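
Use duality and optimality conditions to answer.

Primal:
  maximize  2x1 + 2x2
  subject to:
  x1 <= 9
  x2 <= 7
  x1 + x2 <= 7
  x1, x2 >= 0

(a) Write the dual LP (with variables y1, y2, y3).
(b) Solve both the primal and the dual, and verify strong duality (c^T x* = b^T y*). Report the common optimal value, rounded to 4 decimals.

The standard primal-dual pair for 'max c^T x s.t. A x <= b, x >= 0' is:
  Dual:  min b^T y  s.t.  A^T y >= c,  y >= 0.

So the dual LP is:
  minimize  9y1 + 7y2 + 7y3
  subject to:
    y1 + y3 >= 2
    y2 + y3 >= 2
    y1, y2, y3 >= 0

Solving the primal: x* = (7, 0).
  primal value c^T x* = 14.
Solving the dual: y* = (0, 0, 2).
  dual value b^T y* = 14.
Strong duality: c^T x* = b^T y*. Confirmed.

14


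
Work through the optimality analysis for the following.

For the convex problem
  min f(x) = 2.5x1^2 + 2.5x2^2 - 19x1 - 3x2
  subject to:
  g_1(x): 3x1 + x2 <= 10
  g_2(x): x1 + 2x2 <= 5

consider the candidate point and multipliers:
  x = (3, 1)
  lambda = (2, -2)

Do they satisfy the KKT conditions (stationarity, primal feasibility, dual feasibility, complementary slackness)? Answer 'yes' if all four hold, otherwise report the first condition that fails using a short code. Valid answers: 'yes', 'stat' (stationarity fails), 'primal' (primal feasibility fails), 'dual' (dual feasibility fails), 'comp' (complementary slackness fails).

Gradient of f: grad f(x) = Q x + c = (-4, 2)
Constraint values g_i(x) = a_i^T x - b_i:
  g_1((3, 1)) = 0
  g_2((3, 1)) = 0
Stationarity residual: grad f(x) + sum_i lambda_i a_i = (0, 0)
  -> stationarity OK
Primal feasibility (all g_i <= 0): OK
Dual feasibility (all lambda_i >= 0): FAILS
Complementary slackness (lambda_i * g_i(x) = 0 for all i): OK

Verdict: the first failing condition is dual_feasibility -> dual.

dual


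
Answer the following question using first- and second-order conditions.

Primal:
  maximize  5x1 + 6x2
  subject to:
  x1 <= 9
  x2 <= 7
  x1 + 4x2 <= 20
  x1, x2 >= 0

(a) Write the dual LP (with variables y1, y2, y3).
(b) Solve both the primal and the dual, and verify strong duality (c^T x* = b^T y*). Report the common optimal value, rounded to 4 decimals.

The standard primal-dual pair for 'max c^T x s.t. A x <= b, x >= 0' is:
  Dual:  min b^T y  s.t.  A^T y >= c,  y >= 0.

So the dual LP is:
  minimize  9y1 + 7y2 + 20y3
  subject to:
    y1 + y3 >= 5
    y2 + 4y3 >= 6
    y1, y2, y3 >= 0

Solving the primal: x* = (9, 2.75).
  primal value c^T x* = 61.5.
Solving the dual: y* = (3.5, 0, 1.5).
  dual value b^T y* = 61.5.
Strong duality: c^T x* = b^T y*. Confirmed.

61.5


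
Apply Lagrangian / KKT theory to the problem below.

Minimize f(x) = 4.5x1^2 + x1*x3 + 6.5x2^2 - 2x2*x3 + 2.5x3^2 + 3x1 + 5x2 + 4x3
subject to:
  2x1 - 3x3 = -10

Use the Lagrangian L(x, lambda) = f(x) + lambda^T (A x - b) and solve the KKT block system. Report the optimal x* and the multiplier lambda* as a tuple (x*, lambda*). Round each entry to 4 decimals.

Form the Lagrangian:
  L(x, lambda) = (1/2) x^T Q x + c^T x + lambda^T (A x - b)
Stationarity (grad_x L = 0): Q x + c + A^T lambda = 0.
Primal feasibility: A x = b.

This gives the KKT block system:
  [ Q   A^T ] [ x     ]   [-c ]
  [ A    0  ] [ lambda ] = [ b ]

Solving the linear system:
  x*      = (-1.6056, -0.0365, 2.2629)
  lambda* = (4.5939)
  f(x*)   = 24.9959

x* = (-1.6056, -0.0365, 2.2629), lambda* = (4.5939)


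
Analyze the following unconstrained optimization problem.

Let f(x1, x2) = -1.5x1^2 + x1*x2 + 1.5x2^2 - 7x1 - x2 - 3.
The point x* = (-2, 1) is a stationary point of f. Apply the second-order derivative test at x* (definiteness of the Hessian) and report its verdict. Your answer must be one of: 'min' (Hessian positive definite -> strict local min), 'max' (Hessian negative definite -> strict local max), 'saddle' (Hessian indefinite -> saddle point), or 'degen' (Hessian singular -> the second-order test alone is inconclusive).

Compute the Hessian H = grad^2 f:
  H = [[-3, 1], [1, 3]]
Verify stationarity: grad f(x*) = H x* + g = (0, 0).
Eigenvalues of H: -3.1623, 3.1623.
Eigenvalues have mixed signs, so H is indefinite -> x* is a saddle point.

saddle


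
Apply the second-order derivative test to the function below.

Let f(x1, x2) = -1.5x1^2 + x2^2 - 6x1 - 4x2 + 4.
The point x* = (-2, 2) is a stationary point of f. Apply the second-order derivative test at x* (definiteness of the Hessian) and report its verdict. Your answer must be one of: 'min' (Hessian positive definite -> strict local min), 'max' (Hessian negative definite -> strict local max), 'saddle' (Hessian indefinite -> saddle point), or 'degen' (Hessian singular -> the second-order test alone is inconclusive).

Compute the Hessian H = grad^2 f:
  H = [[-3, 0], [0, 2]]
Verify stationarity: grad f(x*) = H x* + g = (0, 0).
Eigenvalues of H: -3, 2.
Eigenvalues have mixed signs, so H is indefinite -> x* is a saddle point.

saddle


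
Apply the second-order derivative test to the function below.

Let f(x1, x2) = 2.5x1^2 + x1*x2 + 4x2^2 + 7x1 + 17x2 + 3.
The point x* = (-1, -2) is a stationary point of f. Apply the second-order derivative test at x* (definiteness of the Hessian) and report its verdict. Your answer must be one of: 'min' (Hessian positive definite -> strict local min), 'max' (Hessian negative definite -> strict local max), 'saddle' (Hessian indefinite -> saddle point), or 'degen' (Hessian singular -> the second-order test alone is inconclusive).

Compute the Hessian H = grad^2 f:
  H = [[5, 1], [1, 8]]
Verify stationarity: grad f(x*) = H x* + g = (0, 0).
Eigenvalues of H: 4.6972, 8.3028.
Both eigenvalues > 0, so H is positive definite -> x* is a strict local min.

min


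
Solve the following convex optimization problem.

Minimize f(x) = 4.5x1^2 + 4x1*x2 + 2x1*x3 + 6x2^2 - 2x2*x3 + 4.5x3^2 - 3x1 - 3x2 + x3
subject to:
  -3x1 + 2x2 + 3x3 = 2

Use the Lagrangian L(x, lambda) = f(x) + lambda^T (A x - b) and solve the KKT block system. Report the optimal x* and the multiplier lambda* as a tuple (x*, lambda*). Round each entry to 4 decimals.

Form the Lagrangian:
  L(x, lambda) = (1/2) x^T Q x + c^T x + lambda^T (A x - b)
Stationarity (grad_x L = 0): Q x + c + A^T lambda = 0.
Primal feasibility: A x = b.

This gives the KKT block system:
  [ Q   A^T ] [ x     ]   [-c ]
  [ A    0  ] [ lambda ] = [ b ]

Solving the linear system:
  x*      = (-0.1349, 0.4436, 0.236)
  lambda* = (-0.6558)
  f(x*)   = 0.3108

x* = (-0.1349, 0.4436, 0.236), lambda* = (-0.6558)


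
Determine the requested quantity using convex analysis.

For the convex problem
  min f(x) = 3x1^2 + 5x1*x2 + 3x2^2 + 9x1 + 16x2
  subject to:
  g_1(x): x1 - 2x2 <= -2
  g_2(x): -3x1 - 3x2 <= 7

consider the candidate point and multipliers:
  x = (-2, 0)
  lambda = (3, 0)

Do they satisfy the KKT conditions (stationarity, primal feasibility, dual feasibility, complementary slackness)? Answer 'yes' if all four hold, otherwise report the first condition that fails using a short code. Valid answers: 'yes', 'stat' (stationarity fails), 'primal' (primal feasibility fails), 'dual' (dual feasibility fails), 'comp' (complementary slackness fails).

Gradient of f: grad f(x) = Q x + c = (-3, 6)
Constraint values g_i(x) = a_i^T x - b_i:
  g_1((-2, 0)) = 0
  g_2((-2, 0)) = -1
Stationarity residual: grad f(x) + sum_i lambda_i a_i = (0, 0)
  -> stationarity OK
Primal feasibility (all g_i <= 0): OK
Dual feasibility (all lambda_i >= 0): OK
Complementary slackness (lambda_i * g_i(x) = 0 for all i): OK

Verdict: yes, KKT holds.

yes


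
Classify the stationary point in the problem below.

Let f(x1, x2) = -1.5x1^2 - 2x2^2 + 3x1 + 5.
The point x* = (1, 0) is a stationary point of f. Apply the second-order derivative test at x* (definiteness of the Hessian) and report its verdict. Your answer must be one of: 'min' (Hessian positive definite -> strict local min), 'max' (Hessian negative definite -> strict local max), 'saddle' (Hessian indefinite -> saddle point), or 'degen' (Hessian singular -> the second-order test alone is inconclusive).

Compute the Hessian H = grad^2 f:
  H = [[-3, 0], [0, -4]]
Verify stationarity: grad f(x*) = H x* + g = (0, 0).
Eigenvalues of H: -4, -3.
Both eigenvalues < 0, so H is negative definite -> x* is a strict local max.

max


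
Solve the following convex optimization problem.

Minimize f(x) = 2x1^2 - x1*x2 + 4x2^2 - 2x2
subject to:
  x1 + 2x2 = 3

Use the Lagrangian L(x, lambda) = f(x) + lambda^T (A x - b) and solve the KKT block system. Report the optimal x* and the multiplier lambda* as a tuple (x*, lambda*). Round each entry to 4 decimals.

Form the Lagrangian:
  L(x, lambda) = (1/2) x^T Q x + c^T x + lambda^T (A x - b)
Stationarity (grad_x L = 0): Q x + c + A^T lambda = 0.
Primal feasibility: A x = b.

This gives the KKT block system:
  [ Q   A^T ] [ x     ]   [-c ]
  [ A    0  ] [ lambda ] = [ b ]

Solving the linear system:
  x*      = (0.9286, 1.0357)
  lambda* = (-2.6786)
  f(x*)   = 2.9821

x* = (0.9286, 1.0357), lambda* = (-2.6786)


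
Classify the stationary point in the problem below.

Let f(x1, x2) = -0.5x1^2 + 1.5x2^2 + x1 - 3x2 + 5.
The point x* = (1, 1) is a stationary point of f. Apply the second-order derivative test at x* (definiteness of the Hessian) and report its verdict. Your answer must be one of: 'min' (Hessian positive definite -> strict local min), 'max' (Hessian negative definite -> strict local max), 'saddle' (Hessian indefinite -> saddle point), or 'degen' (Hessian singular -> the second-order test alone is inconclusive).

Compute the Hessian H = grad^2 f:
  H = [[-1, 0], [0, 3]]
Verify stationarity: grad f(x*) = H x* + g = (0, 0).
Eigenvalues of H: -1, 3.
Eigenvalues have mixed signs, so H is indefinite -> x* is a saddle point.

saddle


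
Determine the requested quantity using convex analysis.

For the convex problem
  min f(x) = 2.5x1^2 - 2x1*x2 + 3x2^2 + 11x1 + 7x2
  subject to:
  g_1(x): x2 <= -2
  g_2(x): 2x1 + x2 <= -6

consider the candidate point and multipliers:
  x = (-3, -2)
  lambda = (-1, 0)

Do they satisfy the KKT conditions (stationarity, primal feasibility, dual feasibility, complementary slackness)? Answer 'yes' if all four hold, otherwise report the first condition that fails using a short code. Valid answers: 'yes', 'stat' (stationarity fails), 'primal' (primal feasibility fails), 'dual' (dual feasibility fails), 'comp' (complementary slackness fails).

Gradient of f: grad f(x) = Q x + c = (0, 1)
Constraint values g_i(x) = a_i^T x - b_i:
  g_1((-3, -2)) = 0
  g_2((-3, -2)) = -2
Stationarity residual: grad f(x) + sum_i lambda_i a_i = (0, 0)
  -> stationarity OK
Primal feasibility (all g_i <= 0): OK
Dual feasibility (all lambda_i >= 0): FAILS
Complementary slackness (lambda_i * g_i(x) = 0 for all i): OK

Verdict: the first failing condition is dual_feasibility -> dual.

dual


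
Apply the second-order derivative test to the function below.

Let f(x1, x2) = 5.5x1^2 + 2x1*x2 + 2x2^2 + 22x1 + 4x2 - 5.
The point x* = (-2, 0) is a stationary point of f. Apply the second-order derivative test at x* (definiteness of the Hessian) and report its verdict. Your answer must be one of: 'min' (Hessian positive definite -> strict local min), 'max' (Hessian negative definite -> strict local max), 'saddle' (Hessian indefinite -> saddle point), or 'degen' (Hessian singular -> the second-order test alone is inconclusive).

Compute the Hessian H = grad^2 f:
  H = [[11, 2], [2, 4]]
Verify stationarity: grad f(x*) = H x* + g = (0, 0).
Eigenvalues of H: 3.4689, 11.5311.
Both eigenvalues > 0, so H is positive definite -> x* is a strict local min.

min


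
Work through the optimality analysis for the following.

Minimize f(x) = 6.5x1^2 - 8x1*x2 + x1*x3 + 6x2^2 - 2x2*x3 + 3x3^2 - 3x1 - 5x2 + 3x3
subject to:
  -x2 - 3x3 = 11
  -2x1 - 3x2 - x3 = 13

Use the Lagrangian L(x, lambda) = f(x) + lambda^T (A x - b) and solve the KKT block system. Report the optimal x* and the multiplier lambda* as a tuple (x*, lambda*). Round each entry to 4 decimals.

Form the Lagrangian:
  L(x, lambda) = (1/2) x^T Q x + c^T x + lambda^T (A x - b)
Stationarity (grad_x L = 0): Q x + c + A^T lambda = 0.
Primal feasibility: A x = b.

This gives the KKT block system:
  [ Q   A^T ] [ x     ]   [-c ]
  [ A    0  ] [ lambda ] = [ b ]

Solving the linear system:
  x*      = (-1.5805, -2.3146, -2.8951)
  lambda* = (-2.4532, -3.9625)
  f(x*)   = 43.0637

x* = (-1.5805, -2.3146, -2.8951), lambda* = (-2.4532, -3.9625)


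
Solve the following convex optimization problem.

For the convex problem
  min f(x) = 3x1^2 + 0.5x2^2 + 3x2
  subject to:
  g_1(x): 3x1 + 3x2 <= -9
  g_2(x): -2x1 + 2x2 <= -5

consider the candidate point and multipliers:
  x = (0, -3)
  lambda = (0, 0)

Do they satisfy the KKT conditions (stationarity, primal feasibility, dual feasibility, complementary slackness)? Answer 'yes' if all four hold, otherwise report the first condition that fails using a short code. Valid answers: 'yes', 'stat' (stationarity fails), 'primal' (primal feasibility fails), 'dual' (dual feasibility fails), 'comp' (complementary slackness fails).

Gradient of f: grad f(x) = Q x + c = (0, 0)
Constraint values g_i(x) = a_i^T x - b_i:
  g_1((0, -3)) = 0
  g_2((0, -3)) = -1
Stationarity residual: grad f(x) + sum_i lambda_i a_i = (0, 0)
  -> stationarity OK
Primal feasibility (all g_i <= 0): OK
Dual feasibility (all lambda_i >= 0): OK
Complementary slackness (lambda_i * g_i(x) = 0 for all i): OK

Verdict: yes, KKT holds.

yes


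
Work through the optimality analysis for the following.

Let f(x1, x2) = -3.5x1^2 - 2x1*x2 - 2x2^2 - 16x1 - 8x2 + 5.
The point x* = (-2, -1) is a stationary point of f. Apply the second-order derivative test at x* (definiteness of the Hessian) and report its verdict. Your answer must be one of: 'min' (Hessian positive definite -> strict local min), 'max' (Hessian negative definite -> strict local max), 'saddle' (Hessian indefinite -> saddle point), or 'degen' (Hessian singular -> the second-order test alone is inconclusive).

Compute the Hessian H = grad^2 f:
  H = [[-7, -2], [-2, -4]]
Verify stationarity: grad f(x*) = H x* + g = (0, 0).
Eigenvalues of H: -8, -3.
Both eigenvalues < 0, so H is negative definite -> x* is a strict local max.

max


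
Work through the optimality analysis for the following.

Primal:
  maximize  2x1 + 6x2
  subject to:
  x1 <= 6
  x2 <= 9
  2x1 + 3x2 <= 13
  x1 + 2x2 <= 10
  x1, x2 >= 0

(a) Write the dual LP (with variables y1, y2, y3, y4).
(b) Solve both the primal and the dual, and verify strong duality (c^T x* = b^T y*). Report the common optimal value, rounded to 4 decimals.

The standard primal-dual pair for 'max c^T x s.t. A x <= b, x >= 0' is:
  Dual:  min b^T y  s.t.  A^T y >= c,  y >= 0.

So the dual LP is:
  minimize  6y1 + 9y2 + 13y3 + 10y4
  subject to:
    y1 + 2y3 + y4 >= 2
    y2 + 3y3 + 2y4 >= 6
    y1, y2, y3, y4 >= 0

Solving the primal: x* = (0, 4.3333).
  primal value c^T x* = 26.
Solving the dual: y* = (0, 0, 2, 0).
  dual value b^T y* = 26.
Strong duality: c^T x* = b^T y*. Confirmed.

26


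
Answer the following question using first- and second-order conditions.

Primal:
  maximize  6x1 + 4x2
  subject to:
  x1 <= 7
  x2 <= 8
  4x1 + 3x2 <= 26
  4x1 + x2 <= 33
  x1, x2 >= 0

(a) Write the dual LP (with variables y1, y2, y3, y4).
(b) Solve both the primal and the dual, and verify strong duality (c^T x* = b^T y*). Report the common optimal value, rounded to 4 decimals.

The standard primal-dual pair for 'max c^T x s.t. A x <= b, x >= 0' is:
  Dual:  min b^T y  s.t.  A^T y >= c,  y >= 0.

So the dual LP is:
  minimize  7y1 + 8y2 + 26y3 + 33y4
  subject to:
    y1 + 4y3 + 4y4 >= 6
    y2 + 3y3 + y4 >= 4
    y1, y2, y3, y4 >= 0

Solving the primal: x* = (6.5, 0).
  primal value c^T x* = 39.
Solving the dual: y* = (0, 0, 1.5, 0).
  dual value b^T y* = 39.
Strong duality: c^T x* = b^T y*. Confirmed.

39


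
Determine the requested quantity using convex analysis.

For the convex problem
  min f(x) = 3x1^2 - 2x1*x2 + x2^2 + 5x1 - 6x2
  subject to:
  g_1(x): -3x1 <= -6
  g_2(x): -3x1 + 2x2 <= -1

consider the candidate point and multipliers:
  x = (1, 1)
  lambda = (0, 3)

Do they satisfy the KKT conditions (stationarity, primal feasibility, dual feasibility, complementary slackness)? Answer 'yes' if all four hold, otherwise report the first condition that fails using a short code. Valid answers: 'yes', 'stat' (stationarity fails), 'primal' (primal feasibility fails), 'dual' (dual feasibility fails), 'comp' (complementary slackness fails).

Gradient of f: grad f(x) = Q x + c = (9, -6)
Constraint values g_i(x) = a_i^T x - b_i:
  g_1((1, 1)) = 3
  g_2((1, 1)) = 0
Stationarity residual: grad f(x) + sum_i lambda_i a_i = (0, 0)
  -> stationarity OK
Primal feasibility (all g_i <= 0): FAILS
Dual feasibility (all lambda_i >= 0): OK
Complementary slackness (lambda_i * g_i(x) = 0 for all i): OK

Verdict: the first failing condition is primal_feasibility -> primal.

primal


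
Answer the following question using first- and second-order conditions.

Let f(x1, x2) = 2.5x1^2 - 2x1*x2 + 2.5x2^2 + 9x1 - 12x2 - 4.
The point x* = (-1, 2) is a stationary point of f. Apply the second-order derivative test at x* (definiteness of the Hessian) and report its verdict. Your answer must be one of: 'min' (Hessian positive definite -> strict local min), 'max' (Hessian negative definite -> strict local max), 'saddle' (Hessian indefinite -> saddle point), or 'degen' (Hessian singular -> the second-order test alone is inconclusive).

Compute the Hessian H = grad^2 f:
  H = [[5, -2], [-2, 5]]
Verify stationarity: grad f(x*) = H x* + g = (0, 0).
Eigenvalues of H: 3, 7.
Both eigenvalues > 0, so H is positive definite -> x* is a strict local min.

min


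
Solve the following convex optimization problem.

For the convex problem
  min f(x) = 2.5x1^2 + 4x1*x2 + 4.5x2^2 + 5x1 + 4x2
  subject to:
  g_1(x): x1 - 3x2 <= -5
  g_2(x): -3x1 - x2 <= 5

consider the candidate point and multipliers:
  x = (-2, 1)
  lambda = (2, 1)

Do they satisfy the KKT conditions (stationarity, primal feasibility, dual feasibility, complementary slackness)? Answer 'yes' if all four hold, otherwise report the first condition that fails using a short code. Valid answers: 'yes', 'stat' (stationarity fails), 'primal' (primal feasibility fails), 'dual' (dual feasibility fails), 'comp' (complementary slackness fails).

Gradient of f: grad f(x) = Q x + c = (-1, 5)
Constraint values g_i(x) = a_i^T x - b_i:
  g_1((-2, 1)) = 0
  g_2((-2, 1)) = 0
Stationarity residual: grad f(x) + sum_i lambda_i a_i = (-2, -2)
  -> stationarity FAILS
Primal feasibility (all g_i <= 0): OK
Dual feasibility (all lambda_i >= 0): OK
Complementary slackness (lambda_i * g_i(x) = 0 for all i): OK

Verdict: the first failing condition is stationarity -> stat.

stat


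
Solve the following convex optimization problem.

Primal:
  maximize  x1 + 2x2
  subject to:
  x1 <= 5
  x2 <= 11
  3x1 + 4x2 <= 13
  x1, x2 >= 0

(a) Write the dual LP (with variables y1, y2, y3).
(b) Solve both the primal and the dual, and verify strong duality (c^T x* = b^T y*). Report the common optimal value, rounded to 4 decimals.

The standard primal-dual pair for 'max c^T x s.t. A x <= b, x >= 0' is:
  Dual:  min b^T y  s.t.  A^T y >= c,  y >= 0.

So the dual LP is:
  minimize  5y1 + 11y2 + 13y3
  subject to:
    y1 + 3y3 >= 1
    y2 + 4y3 >= 2
    y1, y2, y3 >= 0

Solving the primal: x* = (0, 3.25).
  primal value c^T x* = 6.5.
Solving the dual: y* = (0, 0, 0.5).
  dual value b^T y* = 6.5.
Strong duality: c^T x* = b^T y*. Confirmed.

6.5


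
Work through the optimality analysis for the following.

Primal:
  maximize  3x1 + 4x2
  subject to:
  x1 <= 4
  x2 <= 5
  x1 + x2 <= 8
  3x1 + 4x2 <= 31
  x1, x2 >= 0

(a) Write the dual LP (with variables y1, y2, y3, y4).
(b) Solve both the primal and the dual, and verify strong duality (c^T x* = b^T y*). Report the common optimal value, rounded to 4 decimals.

The standard primal-dual pair for 'max c^T x s.t. A x <= b, x >= 0' is:
  Dual:  min b^T y  s.t.  A^T y >= c,  y >= 0.

So the dual LP is:
  minimize  4y1 + 5y2 + 8y3 + 31y4
  subject to:
    y1 + y3 + 3y4 >= 3
    y2 + y3 + 4y4 >= 4
    y1, y2, y3, y4 >= 0

Solving the primal: x* = (3, 5).
  primal value c^T x* = 29.
Solving the dual: y* = (0, 1, 3, 0).
  dual value b^T y* = 29.
Strong duality: c^T x* = b^T y*. Confirmed.

29


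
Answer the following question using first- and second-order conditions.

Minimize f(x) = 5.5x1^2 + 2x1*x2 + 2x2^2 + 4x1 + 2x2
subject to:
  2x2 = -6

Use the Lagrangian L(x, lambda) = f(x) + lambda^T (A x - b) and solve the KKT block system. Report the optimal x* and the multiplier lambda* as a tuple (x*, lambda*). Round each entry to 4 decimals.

Form the Lagrangian:
  L(x, lambda) = (1/2) x^T Q x + c^T x + lambda^T (A x - b)
Stationarity (grad_x L = 0): Q x + c + A^T lambda = 0.
Primal feasibility: A x = b.

This gives the KKT block system:
  [ Q   A^T ] [ x     ]   [-c ]
  [ A    0  ] [ lambda ] = [ b ]

Solving the linear system:
  x*      = (0.1818, -3)
  lambda* = (4.8182)
  f(x*)   = 11.8182

x* = (0.1818, -3), lambda* = (4.8182)


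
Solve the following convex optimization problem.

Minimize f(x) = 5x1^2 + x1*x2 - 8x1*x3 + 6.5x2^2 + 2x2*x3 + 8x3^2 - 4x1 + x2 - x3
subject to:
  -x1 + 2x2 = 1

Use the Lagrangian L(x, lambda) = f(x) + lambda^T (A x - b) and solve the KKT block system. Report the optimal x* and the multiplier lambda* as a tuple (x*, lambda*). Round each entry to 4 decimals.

Form the Lagrangian:
  L(x, lambda) = (1/2) x^T Q x + c^T x + lambda^T (A x - b)
Stationarity (grad_x L = 0): Q x + c + A^T lambda = 0.
Primal feasibility: A x = b.

This gives the KKT block system:
  [ Q   A^T ] [ x     ]   [-c ]
  [ A    0  ] [ lambda ] = [ b ]

Solving the linear system:
  x*      = (-0.0223, 0.4888, -0.0098)
  lambda* = (-3.6564)
  f(x*)   = 2.1222

x* = (-0.0223, 0.4888, -0.0098), lambda* = (-3.6564)


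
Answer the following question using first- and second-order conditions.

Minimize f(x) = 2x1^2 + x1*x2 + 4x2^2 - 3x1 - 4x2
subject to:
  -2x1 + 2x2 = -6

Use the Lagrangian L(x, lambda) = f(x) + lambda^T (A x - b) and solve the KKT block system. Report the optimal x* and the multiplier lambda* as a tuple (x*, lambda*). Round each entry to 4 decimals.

Form the Lagrangian:
  L(x, lambda) = (1/2) x^T Q x + c^T x + lambda^T (A x - b)
Stationarity (grad_x L = 0): Q x + c + A^T lambda = 0.
Primal feasibility: A x = b.

This gives the KKT block system:
  [ Q   A^T ] [ x     ]   [-c ]
  [ A    0  ] [ lambda ] = [ b ]

Solving the linear system:
  x*      = (2.4286, -0.5714)
  lambda* = (3.0714)
  f(x*)   = 6.7143

x* = (2.4286, -0.5714), lambda* = (3.0714)


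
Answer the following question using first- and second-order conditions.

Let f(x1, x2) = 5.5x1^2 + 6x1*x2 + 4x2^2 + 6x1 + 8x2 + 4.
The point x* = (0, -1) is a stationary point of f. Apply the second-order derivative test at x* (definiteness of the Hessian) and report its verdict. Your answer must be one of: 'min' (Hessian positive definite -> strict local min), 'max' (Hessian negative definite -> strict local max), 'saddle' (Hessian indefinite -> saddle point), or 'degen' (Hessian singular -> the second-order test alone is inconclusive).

Compute the Hessian H = grad^2 f:
  H = [[11, 6], [6, 8]]
Verify stationarity: grad f(x*) = H x* + g = (0, 0).
Eigenvalues of H: 3.3153, 15.6847.
Both eigenvalues > 0, so H is positive definite -> x* is a strict local min.

min


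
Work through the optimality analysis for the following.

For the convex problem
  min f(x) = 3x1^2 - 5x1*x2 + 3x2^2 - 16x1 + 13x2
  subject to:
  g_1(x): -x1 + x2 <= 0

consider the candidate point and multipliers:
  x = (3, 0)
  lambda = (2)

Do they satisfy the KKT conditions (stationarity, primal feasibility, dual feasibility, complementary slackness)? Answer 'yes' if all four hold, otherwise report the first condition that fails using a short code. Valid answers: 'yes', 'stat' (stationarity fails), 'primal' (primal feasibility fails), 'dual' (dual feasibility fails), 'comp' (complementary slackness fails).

Gradient of f: grad f(x) = Q x + c = (2, -2)
Constraint values g_i(x) = a_i^T x - b_i:
  g_1((3, 0)) = -3
Stationarity residual: grad f(x) + sum_i lambda_i a_i = (0, 0)
  -> stationarity OK
Primal feasibility (all g_i <= 0): OK
Dual feasibility (all lambda_i >= 0): OK
Complementary slackness (lambda_i * g_i(x) = 0 for all i): FAILS

Verdict: the first failing condition is complementary_slackness -> comp.

comp


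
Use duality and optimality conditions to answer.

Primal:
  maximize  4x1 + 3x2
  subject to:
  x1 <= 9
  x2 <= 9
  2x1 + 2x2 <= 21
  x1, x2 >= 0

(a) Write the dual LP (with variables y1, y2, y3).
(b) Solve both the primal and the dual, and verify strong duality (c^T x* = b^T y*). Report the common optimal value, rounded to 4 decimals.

The standard primal-dual pair for 'max c^T x s.t. A x <= b, x >= 0' is:
  Dual:  min b^T y  s.t.  A^T y >= c,  y >= 0.

So the dual LP is:
  minimize  9y1 + 9y2 + 21y3
  subject to:
    y1 + 2y3 >= 4
    y2 + 2y3 >= 3
    y1, y2, y3 >= 0

Solving the primal: x* = (9, 1.5).
  primal value c^T x* = 40.5.
Solving the dual: y* = (1, 0, 1.5).
  dual value b^T y* = 40.5.
Strong duality: c^T x* = b^T y*. Confirmed.

40.5


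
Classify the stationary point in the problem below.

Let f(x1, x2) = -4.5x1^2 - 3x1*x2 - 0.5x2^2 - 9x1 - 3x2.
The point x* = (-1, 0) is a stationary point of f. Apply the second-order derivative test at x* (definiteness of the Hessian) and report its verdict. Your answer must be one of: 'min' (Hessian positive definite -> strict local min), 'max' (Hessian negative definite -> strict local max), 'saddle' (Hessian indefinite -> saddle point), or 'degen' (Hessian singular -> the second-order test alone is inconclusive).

Compute the Hessian H = grad^2 f:
  H = [[-9, -3], [-3, -1]]
Verify stationarity: grad f(x*) = H x* + g = (0, 0).
Eigenvalues of H: -10, 0.
H has a zero eigenvalue (singular; negative semidefinite but not definite), so H is neither positive definite, negative definite, nor indefinite. The second-order test alone is inconclusive -> degen.
(Indeed, f is constant along the null direction of H through x*, so x* is not a strict local extremum.)

degen


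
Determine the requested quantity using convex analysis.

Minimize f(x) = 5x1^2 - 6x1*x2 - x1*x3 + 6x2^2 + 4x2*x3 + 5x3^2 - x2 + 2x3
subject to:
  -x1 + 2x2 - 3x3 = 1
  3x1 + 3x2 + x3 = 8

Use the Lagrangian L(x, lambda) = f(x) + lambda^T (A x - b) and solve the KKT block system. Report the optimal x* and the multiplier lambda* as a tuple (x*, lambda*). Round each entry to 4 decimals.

Form the Lagrangian:
  L(x, lambda) = (1/2) x^T Q x + c^T x + lambda^T (A x - b)
Stationarity (grad_x L = 0): Q x + c + A^T lambda = 0.
Primal feasibility: A x = b.

This gives the KKT block system:
  [ Q   A^T ] [ x     ]   [-c ]
  [ A    0  ] [ lambda ] = [ b ]

Solving the linear system:
  x*      = (1.4701, 1.2036, -0.021)
  lambda* = (0.9877, -2.1711)
  f(x*)   = 7.5677

x* = (1.4701, 1.2036, -0.021), lambda* = (0.9877, -2.1711)


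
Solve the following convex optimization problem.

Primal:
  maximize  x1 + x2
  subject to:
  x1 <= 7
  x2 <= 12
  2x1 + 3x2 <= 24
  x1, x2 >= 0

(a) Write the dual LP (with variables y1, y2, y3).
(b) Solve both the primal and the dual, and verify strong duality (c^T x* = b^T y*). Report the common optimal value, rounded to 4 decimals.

The standard primal-dual pair for 'max c^T x s.t. A x <= b, x >= 0' is:
  Dual:  min b^T y  s.t.  A^T y >= c,  y >= 0.

So the dual LP is:
  minimize  7y1 + 12y2 + 24y3
  subject to:
    y1 + 2y3 >= 1
    y2 + 3y3 >= 1
    y1, y2, y3 >= 0

Solving the primal: x* = (7, 3.3333).
  primal value c^T x* = 10.3333.
Solving the dual: y* = (0.3333, 0, 0.3333).
  dual value b^T y* = 10.3333.
Strong duality: c^T x* = b^T y*. Confirmed.

10.3333


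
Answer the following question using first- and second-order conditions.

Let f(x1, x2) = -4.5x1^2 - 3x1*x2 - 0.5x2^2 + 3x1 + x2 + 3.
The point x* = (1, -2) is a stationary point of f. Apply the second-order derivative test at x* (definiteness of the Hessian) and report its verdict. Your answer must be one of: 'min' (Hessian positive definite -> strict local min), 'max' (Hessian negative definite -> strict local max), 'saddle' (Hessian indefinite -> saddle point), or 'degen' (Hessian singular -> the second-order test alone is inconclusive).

Compute the Hessian H = grad^2 f:
  H = [[-9, -3], [-3, -1]]
Verify stationarity: grad f(x*) = H x* + g = (0, 0).
Eigenvalues of H: -10, 0.
H has a zero eigenvalue (singular; negative semidefinite but not definite), so H is neither positive definite, negative definite, nor indefinite. The second-order test alone is inconclusive -> degen.
(Indeed, f is constant along the null direction of H through x*, so x* is not a strict local extremum.)

degen


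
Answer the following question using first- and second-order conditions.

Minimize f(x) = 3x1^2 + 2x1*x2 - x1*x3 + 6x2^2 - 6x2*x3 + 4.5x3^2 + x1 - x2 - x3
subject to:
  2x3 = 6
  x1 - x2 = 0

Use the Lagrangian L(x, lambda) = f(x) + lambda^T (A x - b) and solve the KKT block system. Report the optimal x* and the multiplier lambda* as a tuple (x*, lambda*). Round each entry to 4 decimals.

Form the Lagrangian:
  L(x, lambda) = (1/2) x^T Q x + c^T x + lambda^T (A x - b)
Stationarity (grad_x L = 0): Q x + c + A^T lambda = 0.
Primal feasibility: A x = b.

This gives the KKT block system:
  [ Q   A^T ] [ x     ]   [-c ]
  [ A    0  ] [ lambda ] = [ b ]

Solving the linear system:
  x*      = (0.9545, 0.9545, 3)
  lambda* = (-9.6591, -5.6364)
  f(x*)   = 27.4773

x* = (0.9545, 0.9545, 3), lambda* = (-9.6591, -5.6364)


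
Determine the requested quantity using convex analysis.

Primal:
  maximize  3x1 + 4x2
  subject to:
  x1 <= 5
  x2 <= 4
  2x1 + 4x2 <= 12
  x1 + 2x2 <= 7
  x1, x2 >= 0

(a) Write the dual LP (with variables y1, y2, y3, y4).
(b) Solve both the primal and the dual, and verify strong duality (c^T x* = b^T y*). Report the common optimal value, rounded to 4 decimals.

The standard primal-dual pair for 'max c^T x s.t. A x <= b, x >= 0' is:
  Dual:  min b^T y  s.t.  A^T y >= c,  y >= 0.

So the dual LP is:
  minimize  5y1 + 4y2 + 12y3 + 7y4
  subject to:
    y1 + 2y3 + y4 >= 3
    y2 + 4y3 + 2y4 >= 4
    y1, y2, y3, y4 >= 0

Solving the primal: x* = (5, 0.5).
  primal value c^T x* = 17.
Solving the dual: y* = (1, 0, 1, 0).
  dual value b^T y* = 17.
Strong duality: c^T x* = b^T y*. Confirmed.

17


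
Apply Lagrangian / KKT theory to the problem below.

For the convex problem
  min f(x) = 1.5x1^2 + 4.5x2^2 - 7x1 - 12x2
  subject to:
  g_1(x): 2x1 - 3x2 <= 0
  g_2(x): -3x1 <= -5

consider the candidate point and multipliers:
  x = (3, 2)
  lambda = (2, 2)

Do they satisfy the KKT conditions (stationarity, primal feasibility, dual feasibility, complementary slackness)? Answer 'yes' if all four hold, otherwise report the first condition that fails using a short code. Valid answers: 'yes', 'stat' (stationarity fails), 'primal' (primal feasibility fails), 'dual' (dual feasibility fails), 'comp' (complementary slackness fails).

Gradient of f: grad f(x) = Q x + c = (2, 6)
Constraint values g_i(x) = a_i^T x - b_i:
  g_1((3, 2)) = 0
  g_2((3, 2)) = -4
Stationarity residual: grad f(x) + sum_i lambda_i a_i = (0, 0)
  -> stationarity OK
Primal feasibility (all g_i <= 0): OK
Dual feasibility (all lambda_i >= 0): OK
Complementary slackness (lambda_i * g_i(x) = 0 for all i): FAILS

Verdict: the first failing condition is complementary_slackness -> comp.

comp


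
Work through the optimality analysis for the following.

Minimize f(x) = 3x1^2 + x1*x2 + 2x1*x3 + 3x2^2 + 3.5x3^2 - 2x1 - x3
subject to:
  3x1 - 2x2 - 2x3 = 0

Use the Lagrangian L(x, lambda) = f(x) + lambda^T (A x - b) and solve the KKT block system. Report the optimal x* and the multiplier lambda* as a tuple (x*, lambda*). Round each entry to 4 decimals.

Form the Lagrangian:
  L(x, lambda) = (1/2) x^T Q x + c^T x + lambda^T (A x - b)
Stationarity (grad_x L = 0): Q x + c + A^T lambda = 0.
Primal feasibility: A x = b.

This gives the KKT block system:
  [ Q   A^T ] [ x     ]   [-c ]
  [ A    0  ] [ lambda ] = [ b ]

Solving the linear system:
  x*      = (0.1488, 0.0547, 0.1685)
  lambda* = (0.2385)
  f(x*)   = -0.233

x* = (0.1488, 0.0547, 0.1685), lambda* = (0.2385)


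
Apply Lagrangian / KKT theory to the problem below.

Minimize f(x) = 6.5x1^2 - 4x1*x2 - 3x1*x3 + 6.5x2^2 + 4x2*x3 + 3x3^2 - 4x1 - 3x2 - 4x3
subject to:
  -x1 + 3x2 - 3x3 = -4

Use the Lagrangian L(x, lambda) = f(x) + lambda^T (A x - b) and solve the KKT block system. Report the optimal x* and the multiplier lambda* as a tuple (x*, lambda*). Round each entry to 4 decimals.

Form the Lagrangian:
  L(x, lambda) = (1/2) x^T Q x + c^T x + lambda^T (A x - b)
Stationarity (grad_x L = 0): Q x + c + A^T lambda = 0.
Primal feasibility: A x = b.

This gives the KKT block system:
  [ Q   A^T ] [ x     ]   [-c ]
  [ A    0  ] [ lambda ] = [ b ]

Solving the linear system:
  x*      = (0.59, -0.0088, 1.1279)
  lambda* = (0.3208)
  f(x*)   = -2.7809

x* = (0.59, -0.0088, 1.1279), lambda* = (0.3208)


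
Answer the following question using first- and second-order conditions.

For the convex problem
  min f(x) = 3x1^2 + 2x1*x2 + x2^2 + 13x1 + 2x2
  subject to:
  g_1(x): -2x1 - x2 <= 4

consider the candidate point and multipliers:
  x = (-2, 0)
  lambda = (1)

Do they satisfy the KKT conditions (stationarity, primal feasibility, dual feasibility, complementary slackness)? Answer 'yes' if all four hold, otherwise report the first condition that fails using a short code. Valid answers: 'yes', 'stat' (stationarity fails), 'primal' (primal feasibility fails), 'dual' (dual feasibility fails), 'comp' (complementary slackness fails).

Gradient of f: grad f(x) = Q x + c = (1, -2)
Constraint values g_i(x) = a_i^T x - b_i:
  g_1((-2, 0)) = 0
Stationarity residual: grad f(x) + sum_i lambda_i a_i = (-1, -3)
  -> stationarity FAILS
Primal feasibility (all g_i <= 0): OK
Dual feasibility (all lambda_i >= 0): OK
Complementary slackness (lambda_i * g_i(x) = 0 for all i): OK

Verdict: the first failing condition is stationarity -> stat.

stat


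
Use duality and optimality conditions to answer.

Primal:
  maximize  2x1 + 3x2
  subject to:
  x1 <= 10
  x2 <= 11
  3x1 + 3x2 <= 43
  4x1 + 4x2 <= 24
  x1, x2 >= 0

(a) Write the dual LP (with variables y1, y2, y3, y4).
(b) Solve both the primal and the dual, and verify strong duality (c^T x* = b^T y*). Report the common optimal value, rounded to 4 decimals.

The standard primal-dual pair for 'max c^T x s.t. A x <= b, x >= 0' is:
  Dual:  min b^T y  s.t.  A^T y >= c,  y >= 0.

So the dual LP is:
  minimize  10y1 + 11y2 + 43y3 + 24y4
  subject to:
    y1 + 3y3 + 4y4 >= 2
    y2 + 3y3 + 4y4 >= 3
    y1, y2, y3, y4 >= 0

Solving the primal: x* = (0, 6).
  primal value c^T x* = 18.
Solving the dual: y* = (0, 0, 0, 0.75).
  dual value b^T y* = 18.
Strong duality: c^T x* = b^T y*. Confirmed.

18


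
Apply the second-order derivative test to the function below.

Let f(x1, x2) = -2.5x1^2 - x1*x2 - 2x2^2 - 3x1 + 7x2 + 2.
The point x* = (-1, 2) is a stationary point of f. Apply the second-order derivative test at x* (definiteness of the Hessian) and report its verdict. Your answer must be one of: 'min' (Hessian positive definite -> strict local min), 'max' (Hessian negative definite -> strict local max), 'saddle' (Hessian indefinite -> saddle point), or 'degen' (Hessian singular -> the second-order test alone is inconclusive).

Compute the Hessian H = grad^2 f:
  H = [[-5, -1], [-1, -4]]
Verify stationarity: grad f(x*) = H x* + g = (0, 0).
Eigenvalues of H: -5.618, -3.382.
Both eigenvalues < 0, so H is negative definite -> x* is a strict local max.

max


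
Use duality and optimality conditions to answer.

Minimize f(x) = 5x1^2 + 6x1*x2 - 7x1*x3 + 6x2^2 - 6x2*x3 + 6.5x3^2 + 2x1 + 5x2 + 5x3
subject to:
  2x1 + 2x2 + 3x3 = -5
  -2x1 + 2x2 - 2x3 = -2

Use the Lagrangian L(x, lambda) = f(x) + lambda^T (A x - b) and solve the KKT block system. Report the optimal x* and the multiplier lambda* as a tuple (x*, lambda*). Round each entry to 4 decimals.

Form the Lagrangian:
  L(x, lambda) = (1/2) x^T Q x + c^T x + lambda^T (A x - b)
Stationarity (grad_x L = 0): Q x + c + A^T lambda = 0.
Primal feasibility: A x = b.

This gives the KKT block system:
  [ Q   A^T ] [ x     ]   [-c ]
  [ A    0  ] [ lambda ] = [ b ]

Solving the linear system:
  x*      = (0.3193, -1.5361, -0.8555)
  lambda* = (1.1049, 2.0874)
  f(x*)   = -0.81

x* = (0.3193, -1.5361, -0.8555), lambda* = (1.1049, 2.0874)


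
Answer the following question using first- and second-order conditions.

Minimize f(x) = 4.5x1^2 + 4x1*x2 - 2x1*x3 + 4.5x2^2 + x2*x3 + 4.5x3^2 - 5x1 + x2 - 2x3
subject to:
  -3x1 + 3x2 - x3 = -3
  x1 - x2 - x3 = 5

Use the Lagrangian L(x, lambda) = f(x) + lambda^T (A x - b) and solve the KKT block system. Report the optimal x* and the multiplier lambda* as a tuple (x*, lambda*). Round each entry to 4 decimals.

Form the Lagrangian:
  L(x, lambda) = (1/2) x^T Q x + c^T x + lambda^T (A x - b)
Stationarity (grad_x L = 0): Q x + c + A^T lambda = 0.
Primal feasibility: A x = b.

This gives the KKT block system:
  [ Q   A^T ] [ x     ]   [-c ]
  [ A    0  ] [ lambda ] = [ b ]

Solving the linear system:
  x*      = (1.0385, -0.9615, -3)
  lambda* = (-6.3846, -25.6538)
  f(x*)   = 54.4808

x* = (1.0385, -0.9615, -3), lambda* = (-6.3846, -25.6538)


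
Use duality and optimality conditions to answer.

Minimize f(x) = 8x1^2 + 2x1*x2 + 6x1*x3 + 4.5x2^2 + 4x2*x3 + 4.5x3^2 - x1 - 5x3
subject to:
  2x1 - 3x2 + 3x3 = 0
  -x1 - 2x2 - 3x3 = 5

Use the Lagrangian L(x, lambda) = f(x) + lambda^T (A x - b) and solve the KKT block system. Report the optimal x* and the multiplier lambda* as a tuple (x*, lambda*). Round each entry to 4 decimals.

Form the Lagrangian:
  L(x, lambda) = (1/2) x^T Q x + c^T x + lambda^T (A x - b)
Stationarity (grad_x L = 0): Q x + c + A^T lambda = 0.
Primal feasibility: A x = b.

This gives the KKT block system:
  [ Q   A^T ] [ x     ]   [-c ]
  [ A    0  ] [ lambda ] = [ b ]

Solving the linear system:
  x*      = (0.2505, -0.9499, -1.1169)
  lambda* = (-0.19, -5.9729)
  f(x*)   = 17.5992

x* = (0.2505, -0.9499, -1.1169), lambda* = (-0.19, -5.9729)


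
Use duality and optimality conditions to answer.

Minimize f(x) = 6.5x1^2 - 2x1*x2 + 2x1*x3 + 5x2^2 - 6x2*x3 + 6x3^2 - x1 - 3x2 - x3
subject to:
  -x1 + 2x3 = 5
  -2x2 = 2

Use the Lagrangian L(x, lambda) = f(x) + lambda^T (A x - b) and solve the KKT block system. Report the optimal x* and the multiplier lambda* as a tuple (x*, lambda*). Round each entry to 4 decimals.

Form the Lagrangian:
  L(x, lambda) = (1/2) x^T Q x + c^T x + lambda^T (A x - b)
Stationarity (grad_x L = 0): Q x + c + A^T lambda = 0.
Primal feasibility: A x = b.

This gives the KKT block system:
  [ Q   A^T ] [ x     ]   [-c ]
  [ A    0  ] [ lambda ] = [ b ]

Solving the linear system:
  x*      = (-1.3056, -1, 1.8472)
  lambda* = (-12.2778, -10.7361)
  f(x*)   = 42.6597

x* = (-1.3056, -1, 1.8472), lambda* = (-12.2778, -10.7361)


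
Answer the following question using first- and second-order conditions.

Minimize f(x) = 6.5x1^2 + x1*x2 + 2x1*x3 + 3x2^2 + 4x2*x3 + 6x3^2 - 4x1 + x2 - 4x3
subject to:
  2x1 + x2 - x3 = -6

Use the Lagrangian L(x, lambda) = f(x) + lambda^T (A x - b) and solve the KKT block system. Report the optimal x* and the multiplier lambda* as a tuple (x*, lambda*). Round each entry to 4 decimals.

Form the Lagrangian:
  L(x, lambda) = (1/2) x^T Q x + c^T x + lambda^T (A x - b)
Stationarity (grad_x L = 0): Q x + c + A^T lambda = 0.
Primal feasibility: A x = b.

This gives the KKT block system:
  [ Q   A^T ] [ x     ]   [-c ]
  [ A    0  ] [ lambda ] = [ b ]

Solving the linear system:
  x*      = (-0.8594, -2.42, 1.8612)
  lambda* = (6.935)
  f(x*)   = 17.5914

x* = (-0.8594, -2.42, 1.8612), lambda* = (6.935)


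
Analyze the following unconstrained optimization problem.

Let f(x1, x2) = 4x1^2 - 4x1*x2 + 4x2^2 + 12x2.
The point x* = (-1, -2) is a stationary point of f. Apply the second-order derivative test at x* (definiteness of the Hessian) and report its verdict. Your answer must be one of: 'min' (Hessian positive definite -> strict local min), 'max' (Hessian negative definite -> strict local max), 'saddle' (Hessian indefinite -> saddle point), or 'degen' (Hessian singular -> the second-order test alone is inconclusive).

Compute the Hessian H = grad^2 f:
  H = [[8, -4], [-4, 8]]
Verify stationarity: grad f(x*) = H x* + g = (0, 0).
Eigenvalues of H: 4, 12.
Both eigenvalues > 0, so H is positive definite -> x* is a strict local min.

min
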